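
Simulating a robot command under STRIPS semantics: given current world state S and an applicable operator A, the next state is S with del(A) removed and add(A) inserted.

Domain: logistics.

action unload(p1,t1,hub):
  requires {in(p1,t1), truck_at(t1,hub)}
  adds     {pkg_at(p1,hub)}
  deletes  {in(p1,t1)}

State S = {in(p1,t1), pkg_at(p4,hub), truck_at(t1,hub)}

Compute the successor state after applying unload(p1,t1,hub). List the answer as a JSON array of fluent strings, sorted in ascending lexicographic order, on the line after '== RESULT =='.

Progress:
  pre ⊆ S: {in(p1,t1), truck_at(t1,hub)} ⊆ S  — applicable
  S \ del = {pkg_at(p4,hub), truck_at(t1,hub)}
  ∪ add   = {pkg_at(p1,hub), pkg_at(p4,hub), truck_at(t1,hub)}

== RESULT ==
["pkg_at(p1,hub)", "pkg_at(p4,hub)", "truck_at(t1,hub)"]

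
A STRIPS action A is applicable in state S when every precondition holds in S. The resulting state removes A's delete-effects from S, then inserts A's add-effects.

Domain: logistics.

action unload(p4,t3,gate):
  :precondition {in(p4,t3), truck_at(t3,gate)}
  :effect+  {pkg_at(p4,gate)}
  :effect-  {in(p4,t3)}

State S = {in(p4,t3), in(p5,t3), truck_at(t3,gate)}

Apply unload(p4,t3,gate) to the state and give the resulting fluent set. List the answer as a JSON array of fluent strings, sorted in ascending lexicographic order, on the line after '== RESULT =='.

Progress:
  pre ⊆ S: {in(p4,t3), truck_at(t3,gate)} ⊆ S  — applicable
  S \ del = {in(p5,t3), truck_at(t3,gate)}
  ∪ add   = {in(p5,t3), pkg_at(p4,gate), truck_at(t3,gate)}

== RESULT ==
["in(p5,t3)", "pkg_at(p4,gate)", "truck_at(t3,gate)"]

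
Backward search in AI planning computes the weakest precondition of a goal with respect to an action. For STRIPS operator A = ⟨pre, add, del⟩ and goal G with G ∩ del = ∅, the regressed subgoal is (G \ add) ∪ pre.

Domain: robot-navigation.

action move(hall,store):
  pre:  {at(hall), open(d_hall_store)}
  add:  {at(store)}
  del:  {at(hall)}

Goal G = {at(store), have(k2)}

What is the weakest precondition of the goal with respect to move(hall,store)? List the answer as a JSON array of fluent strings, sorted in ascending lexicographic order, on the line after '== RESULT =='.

Regress:
  G ∩ del = {}  (empty — regression defined)
  G \ add = {at(store), have(k2)} \ {at(store)} = {have(k2)}
  ∪ pre   = {have(k2)} ∪ {at(hall), open(d_hall_store)}
          = {at(hall), have(k2), open(d_hall_store)}

== RESULT ==
["at(hall)", "have(k2)", "open(d_hall_store)"]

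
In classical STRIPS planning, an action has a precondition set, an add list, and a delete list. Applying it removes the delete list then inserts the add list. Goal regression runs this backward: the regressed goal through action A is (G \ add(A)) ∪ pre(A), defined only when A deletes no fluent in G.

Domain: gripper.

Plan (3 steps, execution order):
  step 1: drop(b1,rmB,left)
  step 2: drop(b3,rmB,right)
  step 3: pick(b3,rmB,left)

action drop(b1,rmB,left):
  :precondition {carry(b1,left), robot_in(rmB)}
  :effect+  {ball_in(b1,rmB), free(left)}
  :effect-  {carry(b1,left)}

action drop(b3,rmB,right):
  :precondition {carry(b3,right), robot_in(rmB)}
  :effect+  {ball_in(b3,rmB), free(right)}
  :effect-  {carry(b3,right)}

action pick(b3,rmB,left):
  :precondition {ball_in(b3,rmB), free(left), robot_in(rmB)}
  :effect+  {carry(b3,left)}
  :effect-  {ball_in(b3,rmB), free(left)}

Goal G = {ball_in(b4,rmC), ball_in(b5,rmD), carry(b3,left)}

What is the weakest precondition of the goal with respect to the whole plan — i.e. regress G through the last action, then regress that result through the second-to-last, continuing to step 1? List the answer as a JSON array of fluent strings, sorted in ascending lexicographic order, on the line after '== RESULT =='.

Regress step by step:
  through step 3 (pick(b3,rmB,left)): drop {carry(b3,left)}, keep {ball_in(b4,rmC), ball_in(b5,rmD)}, require {ball_in(b3,rmB), free(left), robot_in(rmB)}
    → {ball_in(b3,rmB), ball_in(b4,rmC), ball_in(b5,rmD), free(left), robot_in(rmB)}
  through step 2 (drop(b3,rmB,right)): drop {ball_in(b3,rmB)}, keep {ball_in(b4,rmC), ball_in(b5,rmD), free(left), robot_in(rmB)}, require {carry(b3,right), robot_in(rmB)}
    → {ball_in(b4,rmC), ball_in(b5,rmD), carry(b3,right), free(left), robot_in(rmB)}
  through step 1 (drop(b1,rmB,left)): drop {free(left)}, keep {ball_in(b4,rmC), ball_in(b5,rmD), carry(b3,right), robot_in(rmB)}, require {carry(b1,left), robot_in(rmB)}
    → {ball_in(b4,rmC), ball_in(b5,rmD), carry(b1,left), carry(b3,right), robot_in(rmB)}

== RESULT ==
["ball_in(b4,rmC)", "ball_in(b5,rmD)", "carry(b1,left)", "carry(b3,right)", "robot_in(rmB)"]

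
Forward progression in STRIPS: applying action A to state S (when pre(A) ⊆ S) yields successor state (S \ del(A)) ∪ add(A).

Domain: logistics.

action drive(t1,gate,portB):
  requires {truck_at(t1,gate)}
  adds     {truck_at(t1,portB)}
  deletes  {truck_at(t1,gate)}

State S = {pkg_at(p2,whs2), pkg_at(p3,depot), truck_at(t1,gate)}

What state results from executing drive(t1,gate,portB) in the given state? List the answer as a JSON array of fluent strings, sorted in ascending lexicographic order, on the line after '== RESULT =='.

Progress:
  pre ⊆ S: {truck_at(t1,gate)} ⊆ S  — applicable
  S \ del = {pkg_at(p2,whs2), pkg_at(p3,depot)}
  ∪ add   = {pkg_at(p2,whs2), pkg_at(p3,depot), truck_at(t1,portB)}

== RESULT ==
["pkg_at(p2,whs2)", "pkg_at(p3,depot)", "truck_at(t1,portB)"]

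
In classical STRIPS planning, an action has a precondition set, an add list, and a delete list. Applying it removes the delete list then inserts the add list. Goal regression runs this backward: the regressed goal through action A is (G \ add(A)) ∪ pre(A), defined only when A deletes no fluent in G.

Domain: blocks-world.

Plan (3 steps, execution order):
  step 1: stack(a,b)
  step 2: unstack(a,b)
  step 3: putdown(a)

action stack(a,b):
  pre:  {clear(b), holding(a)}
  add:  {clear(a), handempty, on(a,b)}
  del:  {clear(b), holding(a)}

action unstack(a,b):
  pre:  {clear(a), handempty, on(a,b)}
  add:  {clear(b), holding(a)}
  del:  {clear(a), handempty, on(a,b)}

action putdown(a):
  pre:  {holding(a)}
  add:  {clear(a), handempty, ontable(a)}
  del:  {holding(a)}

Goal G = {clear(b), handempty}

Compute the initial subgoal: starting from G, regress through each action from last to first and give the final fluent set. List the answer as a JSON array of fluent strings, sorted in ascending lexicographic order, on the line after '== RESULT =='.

Work backward from the goal:
  through step 3 (putdown(a)): drop {handempty}, keep {clear(b)}, require {holding(a)}
    → {clear(b), holding(a)}
  through step 2 (unstack(a,b)): drop {clear(b), holding(a)}, keep {}, require {clear(a), handempty, on(a,b)}
    → {clear(a), handempty, on(a,b)}
  through step 1 (stack(a,b)): drop {clear(a), handempty, on(a,b)}, keep {}, require {clear(b), holding(a)}
    → {clear(b), holding(a)}

== RESULT ==
["clear(b)", "holding(a)"]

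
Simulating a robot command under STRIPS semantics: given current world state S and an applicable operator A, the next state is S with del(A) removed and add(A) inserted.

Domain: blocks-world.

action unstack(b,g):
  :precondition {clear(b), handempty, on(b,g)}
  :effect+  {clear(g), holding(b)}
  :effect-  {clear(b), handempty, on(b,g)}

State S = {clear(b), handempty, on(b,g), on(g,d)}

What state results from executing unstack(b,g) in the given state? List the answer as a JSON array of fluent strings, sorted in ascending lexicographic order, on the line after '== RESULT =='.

Compute (S \ del) ∪ add:
  pre ⊆ S: {clear(b), handempty, on(b,g)} ⊆ S  — applicable
  S \ del = {on(g,d)}
  ∪ add   = {clear(g), holding(b), on(g,d)}

== RESULT ==
["clear(g)", "holding(b)", "on(g,d)"]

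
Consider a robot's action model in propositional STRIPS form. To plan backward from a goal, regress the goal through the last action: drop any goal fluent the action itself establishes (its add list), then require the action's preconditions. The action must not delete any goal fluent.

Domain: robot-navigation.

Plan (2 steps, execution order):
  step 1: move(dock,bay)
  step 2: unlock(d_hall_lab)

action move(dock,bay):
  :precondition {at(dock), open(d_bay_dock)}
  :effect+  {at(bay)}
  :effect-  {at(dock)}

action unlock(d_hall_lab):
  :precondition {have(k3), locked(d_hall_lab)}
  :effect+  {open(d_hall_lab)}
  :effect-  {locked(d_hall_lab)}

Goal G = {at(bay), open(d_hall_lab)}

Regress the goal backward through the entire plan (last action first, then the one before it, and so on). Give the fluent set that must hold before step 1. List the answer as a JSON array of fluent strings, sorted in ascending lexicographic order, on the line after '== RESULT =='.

Regress step by step:
  through step 2 (unlock(d_hall_lab)): drop {open(d_hall_lab)}, keep {at(bay)}, require {have(k3), locked(d_hall_lab)}
    → {at(bay), have(k3), locked(d_hall_lab)}
  through step 1 (move(dock,bay)): drop {at(bay)}, keep {have(k3), locked(d_hall_lab)}, require {at(dock), open(d_bay_dock)}
    → {at(dock), have(k3), locked(d_hall_lab), open(d_bay_dock)}

== RESULT ==
["at(dock)", "have(k3)", "locked(d_hall_lab)", "open(d_bay_dock)"]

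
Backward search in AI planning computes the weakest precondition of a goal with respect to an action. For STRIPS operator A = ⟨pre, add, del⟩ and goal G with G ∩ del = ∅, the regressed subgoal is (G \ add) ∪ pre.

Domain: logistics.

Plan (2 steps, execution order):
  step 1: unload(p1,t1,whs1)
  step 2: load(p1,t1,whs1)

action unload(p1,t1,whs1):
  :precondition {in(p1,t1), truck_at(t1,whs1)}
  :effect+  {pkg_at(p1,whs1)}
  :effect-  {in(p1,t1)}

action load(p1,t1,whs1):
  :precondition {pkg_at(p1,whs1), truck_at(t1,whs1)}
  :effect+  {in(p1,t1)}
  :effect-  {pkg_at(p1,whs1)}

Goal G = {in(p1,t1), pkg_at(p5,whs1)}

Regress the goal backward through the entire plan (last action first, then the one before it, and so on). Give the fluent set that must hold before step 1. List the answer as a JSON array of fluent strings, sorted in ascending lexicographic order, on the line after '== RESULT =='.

Work backward from the goal:
  through step 2 (load(p1,t1,whs1)): drop {in(p1,t1)}, keep {pkg_at(p5,whs1)}, require {pkg_at(p1,whs1), truck_at(t1,whs1)}
    → {pkg_at(p1,whs1), pkg_at(p5,whs1), truck_at(t1,whs1)}
  through step 1 (unload(p1,t1,whs1)): drop {pkg_at(p1,whs1)}, keep {pkg_at(p5,whs1), truck_at(t1,whs1)}, require {in(p1,t1), truck_at(t1,whs1)}
    → {in(p1,t1), pkg_at(p5,whs1), truck_at(t1,whs1)}

== RESULT ==
["in(p1,t1)", "pkg_at(p5,whs1)", "truck_at(t1,whs1)"]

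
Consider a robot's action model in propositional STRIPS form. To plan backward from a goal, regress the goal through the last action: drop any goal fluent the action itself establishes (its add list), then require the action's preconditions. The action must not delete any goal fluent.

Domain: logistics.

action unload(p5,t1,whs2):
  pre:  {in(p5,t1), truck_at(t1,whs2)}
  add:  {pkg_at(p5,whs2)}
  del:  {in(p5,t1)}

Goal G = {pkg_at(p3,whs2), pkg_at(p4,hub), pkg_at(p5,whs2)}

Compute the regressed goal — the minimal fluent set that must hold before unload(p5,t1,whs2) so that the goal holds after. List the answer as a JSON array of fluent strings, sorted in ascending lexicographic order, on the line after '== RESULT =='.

Compute (G \ add) ∪ pre:
  G ∩ del = {}  (empty — regression defined)
  G \ add = {pkg_at(p3,whs2), pkg_at(p4,hub), pkg_at(p5,whs2)} \ {pkg_at(p5,whs2)} = {pkg_at(p3,whs2), pkg_at(p4,hub)}
  ∪ pre   = {pkg_at(p3,whs2), pkg_at(p4,hub)} ∪ {in(p5,t1), truck_at(t1,whs2)}
          = {in(p5,t1), pkg_at(p3,whs2), pkg_at(p4,hub), truck_at(t1,whs2)}

== RESULT ==
["in(p5,t1)", "pkg_at(p3,whs2)", "pkg_at(p4,hub)", "truck_at(t1,whs2)"]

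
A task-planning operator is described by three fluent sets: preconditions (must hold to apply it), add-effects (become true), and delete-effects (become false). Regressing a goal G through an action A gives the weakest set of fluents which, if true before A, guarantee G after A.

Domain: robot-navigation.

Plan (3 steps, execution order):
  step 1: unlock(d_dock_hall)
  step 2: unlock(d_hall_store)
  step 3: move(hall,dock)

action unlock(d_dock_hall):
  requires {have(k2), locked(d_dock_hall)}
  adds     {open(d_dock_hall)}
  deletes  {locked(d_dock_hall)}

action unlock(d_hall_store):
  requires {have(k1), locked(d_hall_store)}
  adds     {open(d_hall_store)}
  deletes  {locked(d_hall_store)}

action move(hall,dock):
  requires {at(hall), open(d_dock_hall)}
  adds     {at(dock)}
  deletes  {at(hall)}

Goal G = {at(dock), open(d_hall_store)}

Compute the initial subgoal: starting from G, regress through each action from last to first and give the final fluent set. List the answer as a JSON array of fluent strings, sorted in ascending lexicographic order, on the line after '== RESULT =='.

Work backward from the goal:
  through step 3 (move(hall,dock)): drop {at(dock)}, keep {open(d_hall_store)}, require {at(hall), open(d_dock_hall)}
    → {at(hall), open(d_dock_hall), open(d_hall_store)}
  through step 2 (unlock(d_hall_store)): drop {open(d_hall_store)}, keep {at(hall), open(d_dock_hall)}, require {have(k1), locked(d_hall_store)}
    → {at(hall), have(k1), locked(d_hall_store), open(d_dock_hall)}
  through step 1 (unlock(d_dock_hall)): drop {open(d_dock_hall)}, keep {at(hall), have(k1), locked(d_hall_store)}, require {have(k2), locked(d_dock_hall)}
    → {at(hall), have(k1), have(k2), locked(d_dock_hall), locked(d_hall_store)}

== RESULT ==
["at(hall)", "have(k1)", "have(k2)", "locked(d_dock_hall)", "locked(d_hall_store)"]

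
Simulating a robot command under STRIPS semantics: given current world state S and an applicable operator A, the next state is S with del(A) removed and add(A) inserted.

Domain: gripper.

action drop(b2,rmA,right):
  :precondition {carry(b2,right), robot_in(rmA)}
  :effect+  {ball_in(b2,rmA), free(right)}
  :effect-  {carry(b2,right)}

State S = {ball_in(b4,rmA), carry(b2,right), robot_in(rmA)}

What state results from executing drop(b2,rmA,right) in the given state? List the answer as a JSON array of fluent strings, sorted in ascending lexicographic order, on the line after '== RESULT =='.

Compute (S \ del) ∪ add:
  pre ⊆ S: {carry(b2,right), robot_in(rmA)} ⊆ S  — applicable
  S \ del = {ball_in(b4,rmA), robot_in(rmA)}
  ∪ add   = {ball_in(b2,rmA), ball_in(b4,rmA), free(right), robot_in(rmA)}

== RESULT ==
["ball_in(b2,rmA)", "ball_in(b4,rmA)", "free(right)", "robot_in(rmA)"]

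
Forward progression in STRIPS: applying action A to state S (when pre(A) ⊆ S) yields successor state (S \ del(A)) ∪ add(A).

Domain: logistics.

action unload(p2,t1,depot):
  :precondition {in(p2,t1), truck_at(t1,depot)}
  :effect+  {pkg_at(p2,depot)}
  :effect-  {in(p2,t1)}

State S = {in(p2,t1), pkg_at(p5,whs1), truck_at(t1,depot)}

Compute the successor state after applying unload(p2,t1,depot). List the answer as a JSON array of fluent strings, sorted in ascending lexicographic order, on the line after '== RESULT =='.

Progress:
  pre ⊆ S: {in(p2,t1), truck_at(t1,depot)} ⊆ S  — applicable
  S \ del = {pkg_at(p5,whs1), truck_at(t1,depot)}
  ∪ add   = {pkg_at(p2,depot), pkg_at(p5,whs1), truck_at(t1,depot)}

== RESULT ==
["pkg_at(p2,depot)", "pkg_at(p5,whs1)", "truck_at(t1,depot)"]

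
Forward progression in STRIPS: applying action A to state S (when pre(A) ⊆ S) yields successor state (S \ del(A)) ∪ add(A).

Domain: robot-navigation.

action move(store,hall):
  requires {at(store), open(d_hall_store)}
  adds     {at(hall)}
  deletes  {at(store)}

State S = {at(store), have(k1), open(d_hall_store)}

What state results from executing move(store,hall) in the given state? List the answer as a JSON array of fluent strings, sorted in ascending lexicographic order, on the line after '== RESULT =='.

Progress:
  pre ⊆ S: {at(store), open(d_hall_store)} ⊆ S  — applicable
  S \ del = {have(k1), open(d_hall_store)}
  ∪ add   = {at(hall), have(k1), open(d_hall_store)}

== RESULT ==
["at(hall)", "have(k1)", "open(d_hall_store)"]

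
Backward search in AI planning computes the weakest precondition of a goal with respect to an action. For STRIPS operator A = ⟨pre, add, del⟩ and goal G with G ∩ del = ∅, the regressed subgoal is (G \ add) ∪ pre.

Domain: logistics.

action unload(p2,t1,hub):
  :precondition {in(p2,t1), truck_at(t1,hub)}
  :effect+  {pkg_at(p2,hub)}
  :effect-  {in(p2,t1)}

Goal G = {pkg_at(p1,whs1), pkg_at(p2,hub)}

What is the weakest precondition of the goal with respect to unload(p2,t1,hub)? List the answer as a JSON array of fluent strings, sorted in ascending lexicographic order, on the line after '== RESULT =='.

Compute (G \ add) ∪ pre:
  G ∩ del = {}  (empty — regression defined)
  G \ add = {pkg_at(p1,whs1), pkg_at(p2,hub)} \ {pkg_at(p2,hub)} = {pkg_at(p1,whs1)}
  ∪ pre   = {pkg_at(p1,whs1)} ∪ {in(p2,t1), truck_at(t1,hub)}
          = {in(p2,t1), pkg_at(p1,whs1), truck_at(t1,hub)}

== RESULT ==
["in(p2,t1)", "pkg_at(p1,whs1)", "truck_at(t1,hub)"]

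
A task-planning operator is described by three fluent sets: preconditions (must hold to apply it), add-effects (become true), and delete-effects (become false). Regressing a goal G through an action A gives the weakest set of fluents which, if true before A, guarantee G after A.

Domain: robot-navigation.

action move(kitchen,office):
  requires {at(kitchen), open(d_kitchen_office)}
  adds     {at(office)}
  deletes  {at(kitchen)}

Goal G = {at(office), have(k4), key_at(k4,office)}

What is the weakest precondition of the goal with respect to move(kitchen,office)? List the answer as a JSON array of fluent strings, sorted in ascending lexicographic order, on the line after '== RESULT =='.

Regress:
  G ∩ del = {}  (empty — regression defined)
  G \ add = {at(office), have(k4), key_at(k4,office)} \ {at(office)} = {have(k4), key_at(k4,office)}
  ∪ pre   = {have(k4), key_at(k4,office)} ∪ {at(kitchen), open(d_kitchen_office)}
          = {at(kitchen), have(k4), key_at(k4,office), open(d_kitchen_office)}

== RESULT ==
["at(kitchen)", "have(k4)", "key_at(k4,office)", "open(d_kitchen_office)"]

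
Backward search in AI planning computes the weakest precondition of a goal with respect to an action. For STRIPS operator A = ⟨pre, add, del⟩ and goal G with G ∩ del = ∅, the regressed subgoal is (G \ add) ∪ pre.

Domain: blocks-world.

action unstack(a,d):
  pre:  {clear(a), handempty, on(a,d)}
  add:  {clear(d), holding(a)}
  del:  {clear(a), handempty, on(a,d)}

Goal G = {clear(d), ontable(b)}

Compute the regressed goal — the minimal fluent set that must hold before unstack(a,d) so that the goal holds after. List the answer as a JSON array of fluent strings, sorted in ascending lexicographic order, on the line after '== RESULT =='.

Compute (G \ add) ∪ pre:
  G ∩ del = {}  (empty — regression defined)
  G \ add = {clear(d), ontable(b)} \ {clear(d), holding(a)} = {ontable(b)}
  ∪ pre   = {ontable(b)} ∪ {clear(a), handempty, on(a,d)}
          = {clear(a), handempty, on(a,d), ontable(b)}

== RESULT ==
["clear(a)", "handempty", "on(a,d)", "ontable(b)"]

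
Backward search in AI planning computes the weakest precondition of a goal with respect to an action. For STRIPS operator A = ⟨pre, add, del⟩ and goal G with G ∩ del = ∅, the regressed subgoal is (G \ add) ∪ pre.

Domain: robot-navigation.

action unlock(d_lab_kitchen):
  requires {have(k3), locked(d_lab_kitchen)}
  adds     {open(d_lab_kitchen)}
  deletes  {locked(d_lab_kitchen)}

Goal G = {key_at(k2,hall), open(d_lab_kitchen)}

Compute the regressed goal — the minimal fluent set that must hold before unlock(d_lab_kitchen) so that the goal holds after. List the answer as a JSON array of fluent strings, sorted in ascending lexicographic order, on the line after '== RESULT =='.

Compute (G \ add) ∪ pre:
  G ∩ del = {}  (empty — regression defined)
  G \ add = {key_at(k2,hall), open(d_lab_kitchen)} \ {open(d_lab_kitchen)} = {key_at(k2,hall)}
  ∪ pre   = {key_at(k2,hall)} ∪ {have(k3), locked(d_lab_kitchen)}
          = {have(k3), key_at(k2,hall), locked(d_lab_kitchen)}

== RESULT ==
["have(k3)", "key_at(k2,hall)", "locked(d_lab_kitchen)"]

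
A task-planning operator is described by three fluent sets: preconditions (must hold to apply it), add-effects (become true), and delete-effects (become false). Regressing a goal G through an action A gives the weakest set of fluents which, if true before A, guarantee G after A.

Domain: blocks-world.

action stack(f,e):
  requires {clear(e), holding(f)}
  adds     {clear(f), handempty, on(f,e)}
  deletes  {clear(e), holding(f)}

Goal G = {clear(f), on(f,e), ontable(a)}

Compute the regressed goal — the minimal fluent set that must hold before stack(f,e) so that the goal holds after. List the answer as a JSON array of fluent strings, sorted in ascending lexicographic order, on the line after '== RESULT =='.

Compute (G \ add) ∪ pre:
  G ∩ del = {}  (empty — regression defined)
  G \ add = {clear(f), on(f,e), ontable(a)} \ {clear(f), handempty, on(f,e)} = {ontable(a)}
  ∪ pre   = {ontable(a)} ∪ {clear(e), holding(f)}
          = {clear(e), holding(f), ontable(a)}

== RESULT ==
["clear(e)", "holding(f)", "ontable(a)"]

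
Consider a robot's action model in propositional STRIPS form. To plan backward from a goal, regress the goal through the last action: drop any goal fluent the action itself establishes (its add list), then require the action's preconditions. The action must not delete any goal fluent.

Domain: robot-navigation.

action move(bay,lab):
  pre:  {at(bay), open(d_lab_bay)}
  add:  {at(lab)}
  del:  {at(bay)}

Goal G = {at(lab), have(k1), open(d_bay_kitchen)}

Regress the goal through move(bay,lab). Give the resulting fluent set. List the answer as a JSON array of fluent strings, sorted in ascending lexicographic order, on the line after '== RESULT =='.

Regress:
  G ∩ del = {}  (empty — regression defined)
  G \ add = {at(lab), have(k1), open(d_bay_kitchen)} \ {at(lab)} = {have(k1), open(d_bay_kitchen)}
  ∪ pre   = {have(k1), open(d_bay_kitchen)} ∪ {at(bay), open(d_lab_bay)}
          = {at(bay), have(k1), open(d_bay_kitchen), open(d_lab_bay)}

== RESULT ==
["at(bay)", "have(k1)", "open(d_bay_kitchen)", "open(d_lab_bay)"]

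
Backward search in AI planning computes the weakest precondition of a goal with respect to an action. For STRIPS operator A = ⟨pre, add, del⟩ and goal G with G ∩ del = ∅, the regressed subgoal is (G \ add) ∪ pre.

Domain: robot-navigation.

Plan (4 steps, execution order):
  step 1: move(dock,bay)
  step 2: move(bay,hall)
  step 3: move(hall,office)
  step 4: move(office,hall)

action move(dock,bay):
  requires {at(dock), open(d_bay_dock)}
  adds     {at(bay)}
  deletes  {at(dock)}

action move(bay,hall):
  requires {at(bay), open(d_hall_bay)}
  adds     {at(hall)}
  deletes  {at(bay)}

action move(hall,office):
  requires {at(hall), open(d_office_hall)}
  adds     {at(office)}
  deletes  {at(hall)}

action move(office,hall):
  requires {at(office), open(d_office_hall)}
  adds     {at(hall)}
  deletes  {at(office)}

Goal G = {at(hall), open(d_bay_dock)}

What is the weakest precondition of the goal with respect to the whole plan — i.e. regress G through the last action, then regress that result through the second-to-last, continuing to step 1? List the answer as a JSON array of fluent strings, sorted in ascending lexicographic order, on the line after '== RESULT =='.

Work backward from the goal:
  through step 4 (move(office,hall)): drop {at(hall)}, keep {open(d_bay_dock)}, require {at(office), open(d_office_hall)}
    → {at(office), open(d_bay_dock), open(d_office_hall)}
  through step 3 (move(hall,office)): drop {at(office)}, keep {open(d_bay_dock), open(d_office_hall)}, require {at(hall), open(d_office_hall)}
    → {at(hall), open(d_bay_dock), open(d_office_hall)}
  through step 2 (move(bay,hall)): drop {at(hall)}, keep {open(d_bay_dock), open(d_office_hall)}, require {at(bay), open(d_hall_bay)}
    → {at(bay), open(d_bay_dock), open(d_hall_bay), open(d_office_hall)}
  through step 1 (move(dock,bay)): drop {at(bay)}, keep {open(d_bay_dock), open(d_hall_bay), open(d_office_hall)}, require {at(dock), open(d_bay_dock)}
    → {at(dock), open(d_bay_dock), open(d_hall_bay), open(d_office_hall)}

== RESULT ==
["at(dock)", "open(d_bay_dock)", "open(d_hall_bay)", "open(d_office_hall)"]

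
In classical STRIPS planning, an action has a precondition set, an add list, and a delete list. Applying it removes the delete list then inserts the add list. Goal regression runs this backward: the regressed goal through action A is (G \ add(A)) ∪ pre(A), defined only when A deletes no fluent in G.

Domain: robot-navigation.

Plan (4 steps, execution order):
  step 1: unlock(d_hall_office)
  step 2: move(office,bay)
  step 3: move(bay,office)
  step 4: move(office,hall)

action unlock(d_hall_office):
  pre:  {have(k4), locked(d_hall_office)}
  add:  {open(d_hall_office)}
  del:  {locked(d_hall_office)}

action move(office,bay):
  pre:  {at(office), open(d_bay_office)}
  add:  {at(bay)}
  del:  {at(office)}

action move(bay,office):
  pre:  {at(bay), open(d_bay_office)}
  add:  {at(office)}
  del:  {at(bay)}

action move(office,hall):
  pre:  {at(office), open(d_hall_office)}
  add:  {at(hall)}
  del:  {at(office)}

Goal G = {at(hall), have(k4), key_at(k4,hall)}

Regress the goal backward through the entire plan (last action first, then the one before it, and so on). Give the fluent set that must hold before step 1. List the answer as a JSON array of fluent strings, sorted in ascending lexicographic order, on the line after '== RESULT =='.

Work backward from the goal:
  through step 4 (move(office,hall)): drop {at(hall)}, keep {have(k4), key_at(k4,hall)}, require {at(office), open(d_hall_office)}
    → {at(office), have(k4), key_at(k4,hall), open(d_hall_office)}
  through step 3 (move(bay,office)): drop {at(office)}, keep {have(k4), key_at(k4,hall), open(d_hall_office)}, require {at(bay), open(d_bay_office)}
    → {at(bay), have(k4), key_at(k4,hall), open(d_bay_office), open(d_hall_office)}
  through step 2 (move(office,bay)): drop {at(bay)}, keep {have(k4), key_at(k4,hall), open(d_bay_office), open(d_hall_office)}, require {at(office), open(d_bay_office)}
    → {at(office), have(k4), key_at(k4,hall), open(d_bay_office), open(d_hall_office)}
  through step 1 (unlock(d_hall_office)): drop {open(d_hall_office)}, keep {at(office), have(k4), key_at(k4,hall), open(d_bay_office)}, require {have(k4), locked(d_hall_office)}
    → {at(office), have(k4), key_at(k4,hall), locked(d_hall_office), open(d_bay_office)}

== RESULT ==
["at(office)", "have(k4)", "key_at(k4,hall)", "locked(d_hall_office)", "open(d_bay_office)"]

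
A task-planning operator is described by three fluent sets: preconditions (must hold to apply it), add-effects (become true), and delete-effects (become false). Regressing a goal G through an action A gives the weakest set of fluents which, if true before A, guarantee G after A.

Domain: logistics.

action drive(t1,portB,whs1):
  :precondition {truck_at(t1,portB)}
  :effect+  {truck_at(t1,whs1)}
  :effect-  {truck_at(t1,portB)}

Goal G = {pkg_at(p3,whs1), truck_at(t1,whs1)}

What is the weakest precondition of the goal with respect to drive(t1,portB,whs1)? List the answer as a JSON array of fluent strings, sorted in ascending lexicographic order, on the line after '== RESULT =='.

Regress:
  G ∩ del = {}  (empty — regression defined)
  G \ add = {pkg_at(p3,whs1), truck_at(t1,whs1)} \ {truck_at(t1,whs1)} = {pkg_at(p3,whs1)}
  ∪ pre   = {pkg_at(p3,whs1)} ∪ {truck_at(t1,portB)}
          = {pkg_at(p3,whs1), truck_at(t1,portB)}

== RESULT ==
["pkg_at(p3,whs1)", "truck_at(t1,portB)"]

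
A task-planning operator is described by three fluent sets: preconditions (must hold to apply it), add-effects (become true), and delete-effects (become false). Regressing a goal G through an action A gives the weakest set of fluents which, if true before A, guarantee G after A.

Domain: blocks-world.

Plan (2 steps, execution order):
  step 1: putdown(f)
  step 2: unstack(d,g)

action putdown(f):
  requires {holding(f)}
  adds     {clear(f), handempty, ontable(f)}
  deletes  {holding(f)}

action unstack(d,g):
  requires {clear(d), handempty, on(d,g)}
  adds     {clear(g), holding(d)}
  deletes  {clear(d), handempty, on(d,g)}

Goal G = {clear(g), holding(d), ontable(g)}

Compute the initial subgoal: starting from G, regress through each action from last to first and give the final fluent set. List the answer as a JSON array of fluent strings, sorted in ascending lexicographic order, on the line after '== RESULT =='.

Work backward from the goal:
  through step 2 (unstack(d,g)): drop {clear(g), holding(d)}, keep {ontable(g)}, require {clear(d), handempty, on(d,g)}
    → {clear(d), handempty, on(d,g), ontable(g)}
  through step 1 (putdown(f)): drop {handempty}, keep {clear(d), on(d,g), ontable(g)}, require {holding(f)}
    → {clear(d), holding(f), on(d,g), ontable(g)}

== RESULT ==
["clear(d)", "holding(f)", "on(d,g)", "ontable(g)"]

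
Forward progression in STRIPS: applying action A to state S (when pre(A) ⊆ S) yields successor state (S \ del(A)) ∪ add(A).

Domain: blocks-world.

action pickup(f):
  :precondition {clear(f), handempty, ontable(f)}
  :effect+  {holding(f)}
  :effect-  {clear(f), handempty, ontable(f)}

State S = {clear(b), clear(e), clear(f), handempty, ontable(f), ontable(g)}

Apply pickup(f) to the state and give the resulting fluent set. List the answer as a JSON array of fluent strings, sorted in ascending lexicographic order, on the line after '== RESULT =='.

Progress:
  pre ⊆ S: {clear(f), handempty, ontable(f)} ⊆ S  — applicable
  S \ del = {clear(b), clear(e), ontable(g)}
  ∪ add   = {clear(b), clear(e), holding(f), ontable(g)}

== RESULT ==
["clear(b)", "clear(e)", "holding(f)", "ontable(g)"]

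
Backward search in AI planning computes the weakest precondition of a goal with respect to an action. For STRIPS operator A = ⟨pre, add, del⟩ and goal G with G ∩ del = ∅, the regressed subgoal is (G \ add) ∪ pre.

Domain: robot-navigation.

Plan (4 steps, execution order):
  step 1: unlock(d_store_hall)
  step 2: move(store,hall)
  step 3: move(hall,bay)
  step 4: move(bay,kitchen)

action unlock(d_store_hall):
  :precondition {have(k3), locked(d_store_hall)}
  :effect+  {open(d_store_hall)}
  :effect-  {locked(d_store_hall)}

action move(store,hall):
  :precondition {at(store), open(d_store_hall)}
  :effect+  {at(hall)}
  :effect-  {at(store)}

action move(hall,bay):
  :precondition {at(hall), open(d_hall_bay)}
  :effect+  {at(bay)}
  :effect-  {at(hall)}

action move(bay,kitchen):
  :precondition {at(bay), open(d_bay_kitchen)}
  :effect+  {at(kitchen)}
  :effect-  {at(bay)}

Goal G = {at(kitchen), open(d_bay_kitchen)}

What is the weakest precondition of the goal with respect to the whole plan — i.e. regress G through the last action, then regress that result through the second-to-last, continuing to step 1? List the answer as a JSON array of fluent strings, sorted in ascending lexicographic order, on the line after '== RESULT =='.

Work backward from the goal:
  through step 4 (move(bay,kitchen)): drop {at(kitchen)}, keep {open(d_bay_kitchen)}, require {at(bay), open(d_bay_kitchen)}
    → {at(bay), open(d_bay_kitchen)}
  through step 3 (move(hall,bay)): drop {at(bay)}, keep {open(d_bay_kitchen)}, require {at(hall), open(d_hall_bay)}
    → {at(hall), open(d_bay_kitchen), open(d_hall_bay)}
  through step 2 (move(store,hall)): drop {at(hall)}, keep {open(d_bay_kitchen), open(d_hall_bay)}, require {at(store), open(d_store_hall)}
    → {at(store), open(d_bay_kitchen), open(d_hall_bay), open(d_store_hall)}
  through step 1 (unlock(d_store_hall)): drop {open(d_store_hall)}, keep {at(store), open(d_bay_kitchen), open(d_hall_bay)}, require {have(k3), locked(d_store_hall)}
    → {at(store), have(k3), locked(d_store_hall), open(d_bay_kitchen), open(d_hall_bay)}

== RESULT ==
["at(store)", "have(k3)", "locked(d_store_hall)", "open(d_bay_kitchen)", "open(d_hall_bay)"]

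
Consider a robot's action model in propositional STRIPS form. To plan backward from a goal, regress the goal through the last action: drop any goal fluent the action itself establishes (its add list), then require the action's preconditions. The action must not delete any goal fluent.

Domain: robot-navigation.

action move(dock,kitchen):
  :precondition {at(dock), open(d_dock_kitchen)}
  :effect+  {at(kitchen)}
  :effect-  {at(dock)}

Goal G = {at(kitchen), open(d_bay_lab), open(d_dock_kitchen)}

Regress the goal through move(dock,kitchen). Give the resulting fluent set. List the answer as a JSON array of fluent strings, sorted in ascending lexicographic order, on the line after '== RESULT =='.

Compute (G \ add) ∪ pre:
  G ∩ del = {}  (empty — regression defined)
  G \ add = {at(kitchen), open(d_bay_lab), open(d_dock_kitchen)} \ {at(kitchen)} = {open(d_bay_lab), open(d_dock_kitchen)}
  ∪ pre   = {open(d_bay_lab), open(d_dock_kitchen)} ∪ {at(dock), open(d_dock_kitchen)}
          = {at(dock), open(d_bay_lab), open(d_dock_kitchen)}

== RESULT ==
["at(dock)", "open(d_bay_lab)", "open(d_dock_kitchen)"]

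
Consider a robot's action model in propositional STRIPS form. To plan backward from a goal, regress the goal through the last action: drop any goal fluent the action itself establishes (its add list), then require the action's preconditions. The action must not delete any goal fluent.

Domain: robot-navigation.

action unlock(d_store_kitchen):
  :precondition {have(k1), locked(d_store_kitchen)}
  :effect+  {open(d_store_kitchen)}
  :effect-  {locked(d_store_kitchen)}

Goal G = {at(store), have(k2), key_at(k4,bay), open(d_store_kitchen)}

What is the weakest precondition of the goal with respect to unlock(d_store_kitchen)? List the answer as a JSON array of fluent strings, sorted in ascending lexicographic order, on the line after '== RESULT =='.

Compute (G \ add) ∪ pre:
  G ∩ del = {}  (empty — regression defined)
  G \ add = {at(store), have(k2), key_at(k4,bay), open(d_store_kitchen)} \ {open(d_store_kitchen)} = {at(store), have(k2), key_at(k4,bay)}
  ∪ pre   = {at(store), have(k2), key_at(k4,bay)} ∪ {have(k1), locked(d_store_kitchen)}
          = {at(store), have(k1), have(k2), key_at(k4,bay), locked(d_store_kitchen)}

== RESULT ==
["at(store)", "have(k1)", "have(k2)", "key_at(k4,bay)", "locked(d_store_kitchen)"]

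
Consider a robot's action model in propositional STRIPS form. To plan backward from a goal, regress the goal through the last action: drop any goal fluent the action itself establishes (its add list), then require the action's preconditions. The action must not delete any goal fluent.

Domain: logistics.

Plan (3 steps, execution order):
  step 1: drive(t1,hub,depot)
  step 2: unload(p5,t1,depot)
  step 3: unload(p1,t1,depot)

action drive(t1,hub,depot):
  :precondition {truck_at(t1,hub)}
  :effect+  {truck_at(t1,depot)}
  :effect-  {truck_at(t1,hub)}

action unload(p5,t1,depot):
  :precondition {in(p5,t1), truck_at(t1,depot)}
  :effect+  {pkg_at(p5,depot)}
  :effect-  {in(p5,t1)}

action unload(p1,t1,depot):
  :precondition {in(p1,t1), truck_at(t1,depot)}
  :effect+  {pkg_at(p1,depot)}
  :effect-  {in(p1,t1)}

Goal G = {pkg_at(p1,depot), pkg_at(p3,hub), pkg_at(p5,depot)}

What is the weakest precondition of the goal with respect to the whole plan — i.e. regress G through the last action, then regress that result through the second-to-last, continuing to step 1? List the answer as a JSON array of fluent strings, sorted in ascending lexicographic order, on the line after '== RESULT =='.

Work backward from the goal:
  through step 3 (unload(p1,t1,depot)): drop {pkg_at(p1,depot)}, keep {pkg_at(p3,hub), pkg_at(p5,depot)}, require {in(p1,t1), truck_at(t1,depot)}
    → {in(p1,t1), pkg_at(p3,hub), pkg_at(p5,depot), truck_at(t1,depot)}
  through step 2 (unload(p5,t1,depot)): drop {pkg_at(p5,depot)}, keep {in(p1,t1), pkg_at(p3,hub), truck_at(t1,depot)}, require {in(p5,t1), truck_at(t1,depot)}
    → {in(p1,t1), in(p5,t1), pkg_at(p3,hub), truck_at(t1,depot)}
  through step 1 (drive(t1,hub,depot)): drop {truck_at(t1,depot)}, keep {in(p1,t1), in(p5,t1), pkg_at(p3,hub)}, require {truck_at(t1,hub)}
    → {in(p1,t1), in(p5,t1), pkg_at(p3,hub), truck_at(t1,hub)}

== RESULT ==
["in(p1,t1)", "in(p5,t1)", "pkg_at(p3,hub)", "truck_at(t1,hub)"]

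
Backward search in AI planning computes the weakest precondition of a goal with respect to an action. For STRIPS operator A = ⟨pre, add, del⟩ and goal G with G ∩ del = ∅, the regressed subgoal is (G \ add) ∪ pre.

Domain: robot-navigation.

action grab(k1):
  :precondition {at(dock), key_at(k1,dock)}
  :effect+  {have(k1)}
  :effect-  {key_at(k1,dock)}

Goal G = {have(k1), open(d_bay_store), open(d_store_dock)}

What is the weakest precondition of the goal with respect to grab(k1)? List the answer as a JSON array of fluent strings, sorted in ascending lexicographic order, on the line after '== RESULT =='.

Regress:
  G ∩ del = {}  (empty — regression defined)
  G \ add = {have(k1), open(d_bay_store), open(d_store_dock)} \ {have(k1)} = {open(d_bay_store), open(d_store_dock)}
  ∪ pre   = {open(d_bay_store), open(d_store_dock)} ∪ {at(dock), key_at(k1,dock)}
          = {at(dock), key_at(k1,dock), open(d_bay_store), open(d_store_dock)}

== RESULT ==
["at(dock)", "key_at(k1,dock)", "open(d_bay_store)", "open(d_store_dock)"]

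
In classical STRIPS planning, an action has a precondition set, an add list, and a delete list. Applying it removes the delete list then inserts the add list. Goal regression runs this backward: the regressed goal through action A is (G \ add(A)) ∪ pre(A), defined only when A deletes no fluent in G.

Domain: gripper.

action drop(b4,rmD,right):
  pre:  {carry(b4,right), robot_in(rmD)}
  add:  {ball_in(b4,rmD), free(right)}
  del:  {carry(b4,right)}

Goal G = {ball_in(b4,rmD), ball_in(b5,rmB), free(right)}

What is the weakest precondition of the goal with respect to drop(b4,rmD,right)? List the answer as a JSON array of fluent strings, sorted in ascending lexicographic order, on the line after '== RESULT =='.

Regress:
  G ∩ del = {}  (empty — regression defined)
  G \ add = {ball_in(b4,rmD), ball_in(b5,rmB), free(right)} \ {ball_in(b4,rmD), free(right)} = {ball_in(b5,rmB)}
  ∪ pre   = {ball_in(b5,rmB)} ∪ {carry(b4,right), robot_in(rmD)}
          = {ball_in(b5,rmB), carry(b4,right), robot_in(rmD)}

== RESULT ==
["ball_in(b5,rmB)", "carry(b4,right)", "robot_in(rmD)"]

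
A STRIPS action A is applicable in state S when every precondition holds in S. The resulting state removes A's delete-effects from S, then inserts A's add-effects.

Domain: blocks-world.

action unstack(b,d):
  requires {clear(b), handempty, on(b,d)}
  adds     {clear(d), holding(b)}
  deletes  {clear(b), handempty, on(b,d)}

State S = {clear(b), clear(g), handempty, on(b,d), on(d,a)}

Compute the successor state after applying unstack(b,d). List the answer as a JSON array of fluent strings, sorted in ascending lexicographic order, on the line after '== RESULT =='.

Compute (S \ del) ∪ add:
  pre ⊆ S: {clear(b), handempty, on(b,d)} ⊆ S  — applicable
  S \ del = {clear(g), on(d,a)}
  ∪ add   = {clear(d), clear(g), holding(b), on(d,a)}

== RESULT ==
["clear(d)", "clear(g)", "holding(b)", "on(d,a)"]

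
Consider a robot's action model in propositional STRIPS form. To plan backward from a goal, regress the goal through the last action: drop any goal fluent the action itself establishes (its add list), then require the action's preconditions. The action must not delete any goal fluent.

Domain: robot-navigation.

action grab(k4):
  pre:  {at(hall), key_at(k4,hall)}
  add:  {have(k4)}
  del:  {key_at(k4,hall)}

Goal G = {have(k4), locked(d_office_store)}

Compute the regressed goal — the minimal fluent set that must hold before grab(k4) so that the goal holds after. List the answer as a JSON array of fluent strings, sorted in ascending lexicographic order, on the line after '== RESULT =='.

Regress:
  G ∩ del = {}  (empty — regression defined)
  G \ add = {have(k4), locked(d_office_store)} \ {have(k4)} = {locked(d_office_store)}
  ∪ pre   = {locked(d_office_store)} ∪ {at(hall), key_at(k4,hall)}
          = {at(hall), key_at(k4,hall), locked(d_office_store)}

== RESULT ==
["at(hall)", "key_at(k4,hall)", "locked(d_office_store)"]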